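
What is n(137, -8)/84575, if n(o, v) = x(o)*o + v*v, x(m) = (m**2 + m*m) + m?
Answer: 5161539/84575 ≈ 61.029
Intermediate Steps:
x(m) = m + 2*m**2 (x(m) = (m**2 + m**2) + m = 2*m**2 + m = m + 2*m**2)
n(o, v) = v**2 + o**2*(1 + 2*o) (n(o, v) = (o*(1 + 2*o))*o + v*v = o**2*(1 + 2*o) + v**2 = v**2 + o**2*(1 + 2*o))
n(137, -8)/84575 = ((-8)**2 + 137**2*(1 + 2*137))/84575 = (64 + 18769*(1 + 274))*(1/84575) = (64 + 18769*275)*(1/84575) = (64 + 5161475)*(1/84575) = 5161539*(1/84575) = 5161539/84575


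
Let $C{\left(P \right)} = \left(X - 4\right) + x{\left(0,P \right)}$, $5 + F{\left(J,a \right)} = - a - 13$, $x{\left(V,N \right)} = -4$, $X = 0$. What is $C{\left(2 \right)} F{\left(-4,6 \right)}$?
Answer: $192$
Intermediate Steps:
$F{\left(J,a \right)} = -18 - a$ ($F{\left(J,a \right)} = -5 - \left(13 + a\right) = -18 - a$)
$C{\left(P \right)} = -8$ ($C{\left(P \right)} = \left(0 - 4\right) - 4 = -4 - 4 = -8$)
$C{\left(2 \right)} F{\left(-4,6 \right)} = - 8 \left(-18 - 6\right) = \left(-8\right) \left(-24\right) = 192$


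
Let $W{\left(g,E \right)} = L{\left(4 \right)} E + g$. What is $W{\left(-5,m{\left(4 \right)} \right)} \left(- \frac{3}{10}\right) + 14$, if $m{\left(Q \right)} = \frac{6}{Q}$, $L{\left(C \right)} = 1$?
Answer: $\frac{301}{20} \approx 15.05$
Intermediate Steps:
$W{\left(g,E \right)} = E + g$ ($W{\left(g,E \right)} = 1 E + g = E + g$)
$W{\left(-5,m{\left(4 \right)} \right)} \left(- \frac{3}{10}\right) + 14 = \left(\frac{6}{4} - 5\right) \left(- \frac{3}{10}\right) + 14 = \left(6 \cdot \frac{1}{4} - 5\right) \left(\left(-3\right) \frac{1}{10}\right) + 14 = \left(\frac{3}{2} - 5\right) \left(- \frac{3}{10}\right) + 14 = \left(- \frac{7}{2}\right) \left(- \frac{3}{10}\right) + 14 = \frac{21}{20} + 14 = \frac{301}{20}$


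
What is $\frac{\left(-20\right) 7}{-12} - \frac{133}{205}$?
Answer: $\frac{6776}{615} \approx 11.018$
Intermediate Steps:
$\frac{\left(-20\right) 7}{-12} - \frac{133}{205} = \left(-140\right) \left(- \frac{1}{12}\right) - \frac{133}{205} = \frac{35}{3} - \frac{133}{205} = \frac{6776}{615}$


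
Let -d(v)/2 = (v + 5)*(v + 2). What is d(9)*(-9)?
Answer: 2772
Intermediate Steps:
d(v) = -2*(2 + v)*(5 + v) (d(v) = -2*(v + 5)*(v + 2) = -2*(5 + v)*(2 + v) = -2*(2 + v)*(5 + v))
d(9)*(-9) = (-20 - 14*9 - 2*9**2)*(-9) = (-20 - 126 - 2*81)*(-9) = (-20 - 126 - 162)*(-9) = -308*(-9) = 2772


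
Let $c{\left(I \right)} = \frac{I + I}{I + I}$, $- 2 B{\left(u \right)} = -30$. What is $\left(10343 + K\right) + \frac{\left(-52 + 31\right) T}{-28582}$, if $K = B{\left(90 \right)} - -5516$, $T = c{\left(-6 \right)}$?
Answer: $\frac{453710689}{28582} \approx 15874.0$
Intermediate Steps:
$B{\left(u \right)} = 15$ ($B{\left(u \right)} = \left(- \frac{1}{2}\right) \left(-30\right) = 15$)
$c{\left(I \right)} = 1$ ($c{\left(I \right)} = \frac{2 I}{2 I} = 2 I \frac{1}{2 I} = 1$)
$T = 1$
$K = 5531$ ($K = 15 - -5516 = 15 + 5516 = 5531$)
$\left(10343 + K\right) + \frac{\left(-52 + 31\right) T}{-28582} = \left(10343 + 5531\right) + \frac{\left(-52 + 31\right) 1}{-28582} = 15874 + \left(-21\right) 1 \left(- \frac{1}{28582}\right) = 15874 - - \frac{21}{28582} = 15874 + \frac{21}{28582} = \frac{453710689}{28582}$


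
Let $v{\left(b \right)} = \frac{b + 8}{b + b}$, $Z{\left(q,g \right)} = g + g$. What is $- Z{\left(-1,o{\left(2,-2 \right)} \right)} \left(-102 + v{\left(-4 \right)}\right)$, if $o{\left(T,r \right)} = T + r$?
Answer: $0$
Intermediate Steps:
$Z{\left(q,g \right)} = 2 g$
$v{\left(b \right)} = \frac{8 + b}{2 b}$
$- Z{\left(-1,o{\left(2,-2 \right)} \right)} \left(-102 + v{\left(-4 \right)}\right) = - 2 \left(2 - 2\right) \left(-102 + \frac{8 - 4}{2 \left(-4\right)}\right) = - 2 \cdot 0 \left(-102 + \frac{1}{2} \left(- \frac{1}{4}\right) 4\right) = \left(-1\right) 0 \left(-102 - \frac{1}{2}\right) = 0 \left(- \frac{205}{2}\right) = 0$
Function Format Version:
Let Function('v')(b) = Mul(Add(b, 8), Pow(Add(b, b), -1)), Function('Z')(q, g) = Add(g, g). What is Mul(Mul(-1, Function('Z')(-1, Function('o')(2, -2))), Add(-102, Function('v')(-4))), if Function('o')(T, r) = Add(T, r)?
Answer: 0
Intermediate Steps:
Function('Z')(q, g) = Mul(2, g)
Function('v')(b) = Mul(Rational(1, 2), Pow(b, -1), Add(8, b)) (Function('v')(b) = Mul(Add(8, b), Pow(Mul(2, b), -1)) = Mul(Add(8, b), Mul(Rational(1, 2), Pow(b, -1))) = Mul(Rational(1, 2), Pow(b, -1), Add(8, b)))
Mul(Mul(-1, Function('Z')(-1, Function('o')(2, -2))), Add(-102, Function('v')(-4))) = Mul(Mul(-1, Mul(2, Add(2, -2))), Add(-102, Mul(Rational(1, 2), Pow(-4, -1), Add(8, -4)))) = Mul(Mul(-1, Mul(2, 0)), Add(-102, Mul(Rational(1, 2), Rational(-1, 4), 4))) = Mul(Mul(-1, 0), Add(-102, Rational(-1, 2))) = Mul(0, Rational(-205, 2)) = 0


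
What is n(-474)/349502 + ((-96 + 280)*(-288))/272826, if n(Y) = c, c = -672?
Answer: -22589552/115160909 ≈ -0.19616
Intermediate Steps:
n(Y) = -672
n(-474)/349502 + ((-96 + 280)*(-288))/272826 = -672/349502 + ((-96 + 280)*(-288))/272826 = -672*1/349502 + (184*(-288))*(1/272826) = -336/174751 - 52992*1/272826 = -336/174751 - 128/659 = -22589552/115160909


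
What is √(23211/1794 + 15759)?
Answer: √5640108162/598 ≈ 125.59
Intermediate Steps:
√(23211/1794 + 15759) = √(23211*(1/1794) + 15759) = √(7737/598 + 15759) = √(9431619/598) = √5640108162/598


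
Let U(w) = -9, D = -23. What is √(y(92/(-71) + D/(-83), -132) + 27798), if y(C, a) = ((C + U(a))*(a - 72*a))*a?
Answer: √85574676102/83 ≈ 3524.5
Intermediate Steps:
y(C, a) = -71*a²*(-9 + C) (y(C, a) = ((C - 9)*(a - 72*a))*a = ((-9 + C)*(-71*a))*a = (-71*a*(-9 + C))*a = -71*a²*(-9 + C))
√(y(92/(-71) + D/(-83), -132) + 27798) = √(71*(-132)²*(9 - (92/(-71) - 23/(-83))) + 27798) = √(71*17424*(9 - (92*(-1/71) - 23*(-1/83))) + 27798) = √(71*17424*(9 - (-92/71 + 23/83)) + 27798) = √(71*17424*(9 - 1*(-6003/5893)) + 27798) = √(71*17424*(9 + 6003/5893) + 27798) = √(71*17424*(59040/5893) + 27798) = √(1028712960/83 + 27798) = √(1031020194/83) = √85574676102/83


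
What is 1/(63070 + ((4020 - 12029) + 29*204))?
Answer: 1/60977 ≈ 1.6400e-5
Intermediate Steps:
1/(63070 + ((4020 - 12029) + 29*204)) = 1/(63070 + (-8009 + 5916)) = 1/(63070 - 2093) = 1/60977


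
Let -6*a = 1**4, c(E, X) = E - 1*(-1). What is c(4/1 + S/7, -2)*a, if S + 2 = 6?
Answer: -13/14 ≈ -0.92857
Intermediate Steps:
S = 4 (S = -2 + 6 = 4)
c(E, X) = 1 + E (c(E, X) = E + 1 = 1 + E)
a = -1/6 (a = -1/6*1**4 = -1/6*1 = -1/6 ≈ -0.16667)
c(4/1 + S/7, -2)*a = (1 + (4/1 + 4/7))*(-1/6) = (1 + (4*1 + 4*(1/7)))*(-1/6) = (1 + (4 + 4/7))*(-1/6) = (1 + 32/7)*(-1/6) = (39/7)*(-1/6) = -13/14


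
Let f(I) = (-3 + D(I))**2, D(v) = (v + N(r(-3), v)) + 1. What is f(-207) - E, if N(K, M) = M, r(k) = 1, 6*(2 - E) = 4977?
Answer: 347767/2 ≈ 1.7388e+5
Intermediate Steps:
E = -1655/2 (E = 2 - 1/6*4977 = 2 - 1659/2 = -1655/2 ≈ -827.50)
D(v) = 1 + 2*v (D(v) = (v + v) + 1 = 2*v + 1 = 1 + 2*v)
f(I) = (-2 + 2*I)**2 (f(I) = (-3 + (1 + 2*I))**2 = (-2 + 2*I)**2)
f(-207) - E = 4*(-1 - 207)**2 - 1*(-1655/2) = 4*(-208)**2 + 1655/2 = 4*43264 + 1655/2 = 173056 + 1655/2 = 347767/2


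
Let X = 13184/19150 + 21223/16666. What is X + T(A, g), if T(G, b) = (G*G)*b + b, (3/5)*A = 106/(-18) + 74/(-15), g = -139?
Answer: -5276633948052587/116331596550 ≈ -45359.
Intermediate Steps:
A = -487/27 (A = 5*(106/(-18) + 74/(-15))/3 = 5*(106*(-1/18) + 74*(-1/15))/3 = 5*(-53/9 - 74/15)/3 = (5/3)*(-487/45) = -487/27 ≈ -18.037)
T(G, b) = b + b*G**2 (T(G, b) = G**2*b + b = b*G**2 + b = b + b*G**2)
X = 313072497/159576950 (X = 13184*(1/19150) + 21223*(1/16666) = 6592/9575 + 21223/16666 = 313072497/159576950 ≈ 1.9619)
X + T(A, g) = 313072497/159576950 - 139*(1 + (-487/27)**2) = 313072497/159576950 - 139*(1 + 237169/729) = 313072497/159576950 - 139*237898/729 = 313072497/159576950 - 33067822/729 = -5276633948052587/116331596550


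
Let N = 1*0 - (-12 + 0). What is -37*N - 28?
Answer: -472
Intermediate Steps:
N = 12 (N = 0 - 1*(-12) = 0 + 12 = 12)
-37*N - 28 = -37*12 - 28 = -444 - 28 = -472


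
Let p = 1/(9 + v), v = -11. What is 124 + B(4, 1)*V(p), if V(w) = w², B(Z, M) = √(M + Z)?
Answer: 124 + √5/4 ≈ 124.56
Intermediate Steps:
p = -½ (p = 1/(9 - 11) = 1/(-2) = -½ ≈ -0.50000)
124 + B(4, 1)*V(p) = 124 + √(1 + 4)*(-½)² = 124 + √5*(¼) = 124 + √5/4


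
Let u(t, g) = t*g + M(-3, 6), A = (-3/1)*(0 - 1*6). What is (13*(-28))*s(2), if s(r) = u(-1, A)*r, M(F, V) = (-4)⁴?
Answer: -173264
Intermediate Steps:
M(F, V) = 256
A = 18 (A = (-3*1)*(0 - 6) = -3*(-6) = 18)
u(t, g) = 256 + g*t (u(t, g) = t*g + 256 = g*t + 256 = 256 + g*t)
s(r) = 238*r (s(r) = (256 + 18*(-1))*r = (256 - 18)*r = 238*r)
(13*(-28))*s(2) = (13*(-28))*(238*2) = -364*476 = -173264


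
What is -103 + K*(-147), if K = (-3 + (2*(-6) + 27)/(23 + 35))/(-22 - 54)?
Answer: -477397/4408 ≈ -108.30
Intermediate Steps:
K = 159/4408 (K = (-3 + (-12 + 27)/58)/(-76) = (-3 + 15*(1/58))*(-1/76) = (-3 + 15/58)*(-1/76) = -159/58*(-1/76) = 159/4408 ≈ 0.036071)
-103 + K*(-147) = -103 + (159/4408)*(-147) = -103 - 23373/4408 = -477397/4408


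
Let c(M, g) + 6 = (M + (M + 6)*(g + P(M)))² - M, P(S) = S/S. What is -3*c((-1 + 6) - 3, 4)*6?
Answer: -31608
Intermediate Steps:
P(S) = 1
c(M, g) = -6 + (M + (1 + g)*(6 + M))² - M (c(M, g) = -6 + ((M + (M + 6)*(g + 1))² - M) = -6 + ((M + (6 + M)*(1 + g))² - M) = -6 + ((M + (1 + g)*(6 + M))² - M) = -6 + (M + (1 + g)*(6 + M))² - M)
-3*c((-1 + 6) - 3, 4)*6 = -3*(-6 + (6 + 2*((-1 + 6) - 3) + 6*4 + ((-1 + 6) - 3)*4)² - ((-1 + 6) - 3))*6 = -3*(-6 + (6 + 2*(5 - 3) + 24 + (5 - 3)*4)² - (5 - 3))*6 = -3*(-6 + (6 + 2*2 + 24 + 2*4)² - 1*2)*6 = -3*(-6 + (6 + 4 + 24 + 8)² - 2)*6 = -3*(-6 + 42² - 2)*6 = -3*(-6 + 1764 - 2)*6 = -3*1756*6 = -5268*6 = -31608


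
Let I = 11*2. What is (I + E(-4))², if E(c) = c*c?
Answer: 1444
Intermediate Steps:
E(c) = c²
I = 22
(I + E(-4))² = (22 + (-4)²)² = (22 + 16)² = 38² = 1444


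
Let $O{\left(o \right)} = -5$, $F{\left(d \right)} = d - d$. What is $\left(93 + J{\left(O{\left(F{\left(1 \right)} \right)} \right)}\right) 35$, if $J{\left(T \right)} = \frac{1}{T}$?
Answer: $3248$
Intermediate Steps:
$F{\left(d \right)} = 0$
$\left(93 + J{\left(O{\left(F{\left(1 \right)} \right)} \right)}\right) 35 = \left(93 + \frac{1}{-5}\right) 35 = \left(93 - \frac{1}{5}\right) 35 = \frac{464}{5} \cdot 35 = 3248$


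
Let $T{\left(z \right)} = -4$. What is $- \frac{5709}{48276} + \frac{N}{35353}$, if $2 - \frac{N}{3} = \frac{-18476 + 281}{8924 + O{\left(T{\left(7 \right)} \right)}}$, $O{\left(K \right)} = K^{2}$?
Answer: $- \frac{33540977}{284450238} \approx -0.11792$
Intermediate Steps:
$N = \frac{7215}{596}$ ($N = 6 - 3 \frac{-18476 + 281}{8924 + \left(-4\right)^{2}} = 6 - 3 \left(- \frac{18195}{8924 + 16}\right) = 6 - 3 \left(- \frac{18195}{8940}\right) = 6 - 3 \left(\left(-18195\right) \frac{1}{8940}\right) = 6 - - \frac{3639}{596} = 6 + \frac{3639}{596} = \frac{7215}{596} \approx 12.106$)
$- \frac{5709}{48276} + \frac{N}{35353} = - \frac{5709}{48276} + \frac{7215}{596 \cdot 35353} = \left(-5709\right) \frac{1}{48276} + \frac{7215}{596} \cdot \frac{1}{35353} = - \frac{1903}{16092} + \frac{7215}{21070388} = - \frac{33540977}{284450238}$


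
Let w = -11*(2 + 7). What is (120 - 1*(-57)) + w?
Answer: 78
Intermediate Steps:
w = -99 (w = -11*9 = -99)
(120 - 1*(-57)) + w = (120 - 1*(-57)) - 99 = (120 + 57) - 99 = 177 - 99 = 78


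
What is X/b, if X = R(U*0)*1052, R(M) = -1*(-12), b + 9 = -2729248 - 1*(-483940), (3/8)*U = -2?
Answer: -4208/748439 ≈ -0.0056224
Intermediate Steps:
U = -16/3 (U = (8/3)*(-2) = -16/3 ≈ -5.3333)
b = -2245317 (b = -9 + (-2729248 - 1*(-483940)) = -9 + (-2729248 + 483940) = -9 - 2245308 = -2245317)
R(M) = 12
X = 12624 (X = 12*1052 = 12624)
X/b = 12624/(-2245317) = 12624*(-1/2245317) = -4208/748439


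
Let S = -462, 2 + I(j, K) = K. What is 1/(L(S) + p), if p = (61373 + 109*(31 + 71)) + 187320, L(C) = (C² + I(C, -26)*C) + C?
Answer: 1/485729 ≈ 2.0588e-6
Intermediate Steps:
I(j, K) = -2 + K
L(C) = C² - 27*C (L(C) = (C² + (-2 - 26)*C) + C = (C² - 28*C) + C = C² - 27*C)
p = 259811 (p = (61373 + 109*102) + 187320 = (61373 + 11118) + 187320 = 72491 + 187320 = 259811)
1/(L(S) + p) = 1/(-462*(-27 - 462) + 259811) = 1/(-462*(-489) + 259811) = 1/(225918 + 259811) = 1/485729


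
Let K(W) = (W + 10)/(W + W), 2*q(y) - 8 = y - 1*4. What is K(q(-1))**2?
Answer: 529/36 ≈ 14.694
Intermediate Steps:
q(y) = 2 + y/2 (q(y) = 4 + (y - 1*4)/2 = 4 + (y - 4)/2 = 4 + (-4 + y)/2 = 4 + (-2 + y/2) = 2 + y/2)
K(W) = (10 + W)/(2*W) (K(W) = (10 + W)/((2*W)) = (10 + W)*(1/(2*W)) = (10 + W)/(2*W))
K(q(-1))**2 = ((10 + (2 + (1/2)*(-1)))/(2*(2 + (1/2)*(-1))))**2 = ((10 + (2 - 1/2))/(2*(2 - 1/2)))**2 = ((10 + 3/2)/(2*(3/2)))**2 = ((1/2)*(2/3)*(23/2))**2 = (23/6)**2 = 529/36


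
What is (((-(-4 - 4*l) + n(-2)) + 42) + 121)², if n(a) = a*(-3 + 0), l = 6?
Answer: 38809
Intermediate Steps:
n(a) = -3*a (n(a) = a*(-3) = -3*a)
(((-(-4 - 4*l) + n(-2)) + 42) + 121)² = (((-(-4 - 4*6) - 3*(-2)) + 42) + 121)² = (((-(-4 - 24) + 6) + 42) + 121)² = (((-1*(-28) + 6) + 42) + 121)² = (((28 + 6) + 42) + 121)² = ((34 + 42) + 121)² = (76 + 121)² = 197² = 38809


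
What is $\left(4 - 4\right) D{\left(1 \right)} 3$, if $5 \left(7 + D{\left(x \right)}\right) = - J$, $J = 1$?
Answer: $0$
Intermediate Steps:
$D{\left(x \right)} = - \frac{36}{5}$ ($D{\left(x \right)} = -7 + \frac{\left(-1\right) 1}{5} = -7 + \frac{1}{5} \left(-1\right) = -7 - \frac{1}{5} = - \frac{36}{5}$)
$\left(4 - 4\right) D{\left(1 \right)} 3 = \left(4 - 4\right) \left(- \frac{36}{5}\right) 3 = 0 \left(- \frac{36}{5}\right) 3 = 0 \cdot 3 = 0$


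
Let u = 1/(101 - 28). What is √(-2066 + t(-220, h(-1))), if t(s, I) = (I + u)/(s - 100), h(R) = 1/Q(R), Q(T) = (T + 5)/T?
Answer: I*√70462144415/5840 ≈ 45.453*I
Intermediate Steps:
Q(T) = (5 + T)/T
u = 1/73 ≈ 0.013699
h(R) = R/(5 + R) (h(R) = 1/((5 + R)/R) = R/(5 + R))
t(s, I) = (1/73 + I)/(-100 + s) (t(s, I) = (I + 1/73)/(s - 100) = (1/73 + I)/(-100 + s))
√(-2066 + t(-220, h(-1))) = √(-2066 + (1/73 - 1/(5 - 1))/(-100 - 220)) = √(-2066 + (1/73 - 1/4)/(-320)) = √(-2066 - (1/73 - 1*¼)/320) = √(-2066 - (1/73 - ¼)/320) = √(-2066 - 1/320*(-69/292)) = √(-2066 + 69/93440) = √(-193046971/93440) = I*√70462144415/5840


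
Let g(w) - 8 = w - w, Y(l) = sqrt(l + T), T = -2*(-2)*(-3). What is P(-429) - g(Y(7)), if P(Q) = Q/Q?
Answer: -7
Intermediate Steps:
T = -12 (T = 4*(-3) = -12)
Y(l) = sqrt(-12 + l) (Y(l) = sqrt(l - 12) = sqrt(-12 + l))
g(w) = 8 (g(w) = 8 + (w - w) = 8 + 0 = 8)
P(Q) = 1
P(-429) - g(Y(7)) = 1 - 1*8 = 1 - 8 = -7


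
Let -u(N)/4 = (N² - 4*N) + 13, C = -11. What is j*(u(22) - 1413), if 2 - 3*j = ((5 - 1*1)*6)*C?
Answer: -811034/3 ≈ -2.7034e+5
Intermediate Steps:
u(N) = -52 - 4*N² + 16*N (u(N) = -4*((N² - 4*N) + 13) = -4*(13 + N² - 4*N) = -52 - 4*N² + 16*N)
j = 266/3 (j = ⅔ - (5 - 1*1)*6*(-11)/3 = ⅔ - (5 - 1)*6*(-11)/3 = ⅔ - 4*6*(-11)/3 = ⅔ - 8*(-11) = ⅔ - ⅓*(-264) = ⅔ + 88 = 266/3 ≈ 88.667)
j*(u(22) - 1413) = 266*((-52 - 4*22² + 16*22) - 1413)/3 = 266*((-52 - 4*484 + 352) - 1413)/3 = 266*((-52 - 1936 + 352) - 1413)/3 = 266*(-1636 - 1413)/3 = (266/3)*(-3049) = -811034/3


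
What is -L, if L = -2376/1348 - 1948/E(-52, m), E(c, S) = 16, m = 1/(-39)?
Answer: 166495/1348 ≈ 123.51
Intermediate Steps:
m = -1/39 ≈ -0.025641
L = -166495/1348 (L = -2376/1348 - 1948/16 = -2376*1/1348 - 1948*1/16 = -594/337 - 487/4 = -166495/1348 ≈ -123.51)
-L = -1*(-166495/1348) = 166495/1348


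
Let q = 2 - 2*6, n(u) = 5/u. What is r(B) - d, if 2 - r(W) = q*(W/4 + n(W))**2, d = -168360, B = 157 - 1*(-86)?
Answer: 96978595709/472392 ≈ 2.0529e+5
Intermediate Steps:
B = 243 (B = 157 + 86 = 243)
q = -10 (q = 2 - 12 = -10)
r(W) = 2 + 10*(5/W + W/4)**2 (r(W) = 2 - (-10)*(W/4 + 5/W)**2 = 2 - (-10)*(5/W + W/4)**2 = 2 + 10*(5/W + W/4)**2)
r(B) - d = (27 + 250/243**2 + (5/8)*243**2) - 1*(-168360) = (27 + 250*(1/59049) + (5/8)*59049) + 168360 = (27 + 250/59049 + 295245/8) + 168360 = 17446678589/472392 + 168360 = 96978595709/472392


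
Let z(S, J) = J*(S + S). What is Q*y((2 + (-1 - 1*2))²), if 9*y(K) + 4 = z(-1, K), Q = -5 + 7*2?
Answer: -6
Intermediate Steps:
Q = 9 (Q = -5 + 14 = 9)
z(S, J) = 2*J*S (z(S, J) = J*(2*S) = 2*J*S)
y(K) = -4/9 - 2*K/9 (y(K) = -4/9 + (2*K*(-1))/9 = -4/9 + (-2*K)/9 = -4/9 - 2*K/9)
Q*y((2 + (-1 - 1*2))²) = 9*(-4/9 - 2*(2 + (-1 - 1*2))²/9) = 9*(-4/9 - 2*(2 + (-1 - 2))²/9) = 9*(-4/9 - 2*(2 - 3)²/9) = 9*(-4/9 - 2/9*(-1)²) = 9*(-4/9 - 2/9*1) = 9*(-4/9 - 2/9) = 9*(-⅔) = -6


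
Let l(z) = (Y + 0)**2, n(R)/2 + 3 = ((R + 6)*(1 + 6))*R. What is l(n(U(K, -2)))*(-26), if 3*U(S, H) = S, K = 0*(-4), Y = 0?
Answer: 0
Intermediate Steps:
K = 0
U(S, H) = S/3
n(R) = -6 + 2*R*(42 + 7*R) (n(R) = -6 + 2*(((R + 6)*(1 + 6))*R) = -6 + 2*(((6 + R)*7)*R) = -6 + 2*((42 + 7*R)*R) = -6 + 2*(R*(42 + 7*R)) = -6 + 2*R*(42 + 7*R))
l(z) = 0 (l(z) = (0 + 0)**2 = 0**2 = 0)
l(n(U(K, -2)))*(-26) = 0*(-26) = 0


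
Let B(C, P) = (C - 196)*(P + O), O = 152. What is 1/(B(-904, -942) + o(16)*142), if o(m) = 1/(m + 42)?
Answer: 29/25201071 ≈ 1.1507e-6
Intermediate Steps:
B(C, P) = (-196 + C)*(152 + P) (B(C, P) = (C - 196)*(P + 152) = (-196 + C)*(152 + P))
o(m) = 1/(42 + m)
1/(B(-904, -942) + o(16)*142) = 1/((-29792 - 196*(-942) + 152*(-904) - 904*(-942)) + 142/(42 + 16)) = 1/((-29792 + 184632 - 137408 + 851568) + 142/58) = 1/(869000 + (1/58)*142) = 1/(869000 + 71/29) = 1/(25201071/29) = 29/25201071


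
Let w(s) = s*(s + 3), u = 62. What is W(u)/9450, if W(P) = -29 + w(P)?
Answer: 4001/9450 ≈ 0.42339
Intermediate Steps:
w(s) = s*(3 + s)
W(P) = -29 + P*(3 + P)
W(u)/9450 = (-29 + 62*(3 + 62))/9450 = (-29 + 62*65)*(1/9450) = (-29 + 4030)*(1/9450) = 4001*(1/9450) = 4001/9450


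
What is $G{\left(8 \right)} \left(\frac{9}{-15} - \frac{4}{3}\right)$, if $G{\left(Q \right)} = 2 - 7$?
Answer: $\frac{29}{3} \approx 9.6667$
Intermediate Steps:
$G{\left(Q \right)} = -5$
$G{\left(8 \right)} \left(\frac{9}{-15} - \frac{4}{3}\right) = - 5 \left(\frac{9}{-15} - \frac{4}{3}\right) = - 5 \left(9 \left(- \frac{1}{15}\right) - \frac{4}{3}\right) = - 5 \left(- \frac{3}{5} - \frac{4}{3}\right) = \left(-5\right) \left(- \frac{29}{15}\right) = \frac{29}{3}$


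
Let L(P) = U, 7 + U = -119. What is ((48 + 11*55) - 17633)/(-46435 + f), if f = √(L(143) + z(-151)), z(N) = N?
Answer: 394233150/1078104751 + 8490*I*√277/1078104751 ≈ 0.36567 + 0.00013107*I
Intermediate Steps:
U = -126 (U = -7 - 119 = -126)
L(P) = -126
f = I*√277 (f = √(-126 - 151) = √(-277) = I*√277 ≈ 16.643*I)
((48 + 11*55) - 17633)/(-46435 + f) = ((48 + 11*55) - 17633)/(-46435 + I*√277) = ((48 + 605) - 17633)/(-46435 + I*√277) = (653 - 17633)/(-46435 + I*√277) = -16980/(-46435 + I*√277)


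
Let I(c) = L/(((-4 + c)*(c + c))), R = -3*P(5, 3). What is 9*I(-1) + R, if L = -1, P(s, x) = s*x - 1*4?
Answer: -339/10 ≈ -33.900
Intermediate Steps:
P(s, x) = -4 + s*x (P(s, x) = s*x - 4 = -4 + s*x)
R = -33 (R = -3*(-4 + 5*3) = -3*(-4 + 15) = -3*11 = -33)
I(c) = -1/(2*c*(-4 + c)) (I(c) = -1/((-4 + c)*(c + c)) = -1/((-4 + c)*(2*c)) = -1/(2*c*(-4 + c)))
9*I(-1) + R = 9*(-½/(-1*(-4 - 1))) - 33 = 9*(-½*(-1)/(-5)) - 33 = 9*(-½*(-1)*(-⅕)) - 33 = 9*(-⅒) - 33 = -9/10 - 33 = -339/10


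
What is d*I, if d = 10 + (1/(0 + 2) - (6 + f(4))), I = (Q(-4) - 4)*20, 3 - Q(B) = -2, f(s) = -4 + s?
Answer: 90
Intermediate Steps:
Q(B) = 5 (Q(B) = 3 - 1*(-2) = 3 + 2 = 5)
I = 20 (I = (5 - 4)*20 = 1*20 = 20)
d = 9/2 (d = 10 + (1/(0 + 2) - (6 + (-4 + 4))) = 10 + (1/2 - (6 + 0)) = 10 + (½ - 1*6) = 10 + (½ - 6) = 10 - 11/2 = 9/2 ≈ 4.5000)
d*I = (9/2)*20 = 90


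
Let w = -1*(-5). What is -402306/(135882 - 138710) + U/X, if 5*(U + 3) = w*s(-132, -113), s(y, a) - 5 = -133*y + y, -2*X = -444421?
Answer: 89445898141/628411294 ≈ 142.34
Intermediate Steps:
X = 444421/2 (X = -½*(-444421) = 444421/2 ≈ 2.2221e+5)
w = 5
s(y, a) = 5 - 132*y (s(y, a) = 5 + (-133*y + y) = 5 - 132*y)
U = 17426 (U = -3 + (5*(5 - 132*(-132)))/5 = -3 + (5*(5 + 17424))/5 = -3 + (5*17429)/5 = -3 + (⅕)*87145 = -3 + 17429 = 17426)
-402306/(135882 - 138710) + U/X = -402306/(135882 - 138710) + 17426/(444421/2) = -402306/(-2828) + 17426*(2/444421) = -402306*(-1/2828) + 34852/444421 = 201153/1414 + 34852/444421 = 89445898141/628411294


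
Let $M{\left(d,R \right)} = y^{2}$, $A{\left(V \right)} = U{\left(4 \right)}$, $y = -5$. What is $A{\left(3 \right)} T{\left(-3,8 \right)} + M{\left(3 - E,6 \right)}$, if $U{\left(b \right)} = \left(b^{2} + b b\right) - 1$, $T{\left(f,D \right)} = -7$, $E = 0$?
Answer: $-192$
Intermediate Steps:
$U{\left(b \right)} = -1 + 2 b^{2}$ ($U{\left(b \right)} = \left(b^{2} + b^{2}\right) - 1 = 2 b^{2} - 1 = -1 + 2 b^{2}$)
$A{\left(V \right)} = 31$ ($A{\left(V \right)} = -1 + 2 \cdot 4^{2} = -1 + 2 \cdot 16 = -1 + 32 = 31$)
$M{\left(d,R \right)} = 25$ ($M{\left(d,R \right)} = \left(-5\right)^{2} = 25$)
$A{\left(3 \right)} T{\left(-3,8 \right)} + M{\left(3 - E,6 \right)} = 31 \left(-7\right) + 25 = -217 + 25 = -192$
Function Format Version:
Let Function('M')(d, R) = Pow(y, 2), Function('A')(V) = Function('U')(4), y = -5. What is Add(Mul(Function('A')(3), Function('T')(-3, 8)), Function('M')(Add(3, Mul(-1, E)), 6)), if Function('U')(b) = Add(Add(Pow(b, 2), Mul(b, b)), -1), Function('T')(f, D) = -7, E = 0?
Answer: -192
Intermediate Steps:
Function('U')(b) = Add(-1, Mul(2, Pow(b, 2))) (Function('U')(b) = Add(Add(Pow(b, 2), Pow(b, 2)), -1) = Add(Mul(2, Pow(b, 2)), -1) = Add(-1, Mul(2, Pow(b, 2))))
Function('A')(V) = 31 (Function('A')(V) = Add(-1, Mul(2, Pow(4, 2))) = Add(-1, Mul(2, 16)) = Add(-1, 32) = 31)
Function('M')(d, R) = 25 (Function('M')(d, R) = Pow(-5, 2) = 25)
Add(Mul(Function('A')(3), Function('T')(-3, 8)), Function('M')(Add(3, Mul(-1, E)), 6)) = Add(Mul(31, -7), 25) = Add(-217, 25) = -192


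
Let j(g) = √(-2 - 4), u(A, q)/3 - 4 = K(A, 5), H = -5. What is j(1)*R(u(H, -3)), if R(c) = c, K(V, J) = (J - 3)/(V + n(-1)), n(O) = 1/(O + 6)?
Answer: 43*I*√6/4 ≈ 26.332*I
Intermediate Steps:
n(O) = 1/(6 + O)
K(V, J) = (-3 + J)/(⅕ + V) (K(V, J) = (J - 3)/(V + 1/(6 - 1)) = (-3 + J)/(V + 1/5) = (-3 + J)/(V + ⅕) = (-3 + J)/(⅕ + V))
u(A, q) = 12 + 30/(1 + 5*A) (u(A, q) = 12 + 3*(5*(-3 + 5)/(1 + 5*A)) = 12 + 3*(5*2/(1 + 5*A)) = 12 + 3*(10/(1 + 5*A)) = 12 + 30/(1 + 5*A))
j(g) = I*√6 (j(g) = √(-6) = I*√6)
j(1)*R(u(H, -3)) = (I*√6)*(6*(7 + 10*(-5))/(1 + 5*(-5))) = (I*√6)*(6*(7 - 50)/(1 - 25)) = (I*√6)*(6*(-43)/(-24)) = (I*√6)*(6*(-1/24)*(-43)) = (I*√6)*(43/4) = 43*I*√6/4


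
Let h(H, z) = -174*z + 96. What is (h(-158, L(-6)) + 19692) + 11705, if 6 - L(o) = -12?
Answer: 28361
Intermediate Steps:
L(o) = 18 (L(o) = 6 - 1*(-12) = 6 + 12 = 18)
h(H, z) = 96 - 174*z
(h(-158, L(-6)) + 19692) + 11705 = ((96 - 174*18) + 19692) + 11705 = ((96 - 3132) + 19692) + 11705 = (-3036 + 19692) + 11705 = 16656 + 11705 = 28361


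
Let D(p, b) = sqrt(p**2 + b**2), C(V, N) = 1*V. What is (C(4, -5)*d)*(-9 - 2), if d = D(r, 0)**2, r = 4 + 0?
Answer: -704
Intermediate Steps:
C(V, N) = V
r = 4
D(p, b) = sqrt(b**2 + p**2)
d = 16 (d = (sqrt(0**2 + 4**2))**2 = (sqrt(0 + 16))**2 = (sqrt(16))**2 = 4**2 = 16)
(C(4, -5)*d)*(-9 - 2) = (4*16)*(-9 - 2) = 64*(-11) = -704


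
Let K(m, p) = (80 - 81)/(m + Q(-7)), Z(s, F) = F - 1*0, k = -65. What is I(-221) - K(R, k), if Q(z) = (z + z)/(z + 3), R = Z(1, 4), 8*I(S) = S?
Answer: -3299/120 ≈ -27.492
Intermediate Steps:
I(S) = S/8
Z(s, F) = F (Z(s, F) = F + 0 = F)
R = 4
Q(z) = 2*z/(3 + z) (Q(z) = (2*z)/(3 + z) = 2*z/(3 + z))
K(m, p) = -1/(7/2 + m) (K(m, p) = (80 - 81)/(m + 2*(-7)/(3 - 7)) = -1/(m + 2*(-7)/(-4)) = -1/(m + 2*(-7)*(-¼)) = -1/(m + 7/2) = -1/(7/2 + m))
I(-221) - K(R, k) = (⅛)*(-221) - (-2)/(7 + 2*4) = -221/8 - (-2)/(7 + 8) = -221/8 - (-2)/15 = -221/8 - 1*(-2/15) = -221/8 + 2/15 = -3299/120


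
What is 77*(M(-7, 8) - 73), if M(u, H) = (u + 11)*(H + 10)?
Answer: -77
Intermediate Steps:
M(u, H) = (10 + H)*(11 + u) (M(u, H) = (11 + u)*(10 + H) = (10 + H)*(11 + u))
77*(M(-7, 8) - 73) = 77*((110 + 10*(-7) + 11*8 + 8*(-7)) - 73) = 77*((110 - 70 + 88 - 56) - 73) = 77*(72 - 73) = 77*(-1) = -77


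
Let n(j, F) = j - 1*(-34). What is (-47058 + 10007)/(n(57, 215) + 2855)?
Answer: -37051/2946 ≈ -12.577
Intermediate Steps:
n(j, F) = 34 + j (n(j, F) = j + 34 = 34 + j)
(-47058 + 10007)/(n(57, 215) + 2855) = (-47058 + 10007)/((34 + 57) + 2855) = -37051/(91 + 2855) = -37051/2946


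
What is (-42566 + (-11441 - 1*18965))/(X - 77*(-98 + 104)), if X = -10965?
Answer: 24324/3809 ≈ 6.3859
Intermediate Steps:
(-42566 + (-11441 - 1*18965))/(X - 77*(-98 + 104)) = (-42566 + (-11441 - 1*18965))/(-10965 - 77*(-98 + 104)) = (-42566 + (-11441 - 18965))/(-10965 - 77*6) = (-42566 - 30406)/(-10965 - 462) = -72972/(-11427) = -72972*(-1/11427) = 24324/3809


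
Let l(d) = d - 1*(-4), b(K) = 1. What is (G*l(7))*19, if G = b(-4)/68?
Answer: 209/68 ≈ 3.0735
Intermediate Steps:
G = 1/68 ≈ 0.014706
l(d) = 4 + d (l(d) = d + 4 = 4 + d)
(G*l(7))*19 = ((4 + 7)/68)*19 = ((1/68)*11)*19 = (11/68)*19 = 209/68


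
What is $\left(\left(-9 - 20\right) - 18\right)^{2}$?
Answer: $2209$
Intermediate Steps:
$\left(\left(-9 - 20\right) - 18\right)^{2} = \left(-29 - 18\right)^{2} = \left(-47\right)^{2} = 2209$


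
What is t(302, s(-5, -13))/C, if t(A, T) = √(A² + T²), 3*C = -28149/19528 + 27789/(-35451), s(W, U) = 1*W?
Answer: -692287128*√91229/513524597 ≈ -407.18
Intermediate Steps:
s(W, U) = W
C = -513524597/692287128 (C = (-28149/19528 + 27789/(-35451))/3 = (-28149*1/19528 + 27789*(-1/35451))/3 = (-28149/19528 - 9263/11817)/3 = (⅓)*(-513524597/230762376) = -513524597/692287128 ≈ -0.74178)
t(302, s(-5, -13))/C = √(302² + (-5)²)/(-513524597/692287128) = √(91204 + 25)*(-692287128/513524597) = √91229*(-692287128/513524597) = -692287128*√91229/513524597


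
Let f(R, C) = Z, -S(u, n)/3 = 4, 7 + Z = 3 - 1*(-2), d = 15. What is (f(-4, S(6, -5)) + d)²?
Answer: 169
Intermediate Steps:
Z = -2 (Z = -7 + (3 - 1*(-2)) = -7 + (3 + 2) = -7 + 5 = -2)
S(u, n) = -12 (S(u, n) = -3*4 = -12)
f(R, C) = -2
(f(-4, S(6, -5)) + d)² = (-2 + 15)² = 13² = 169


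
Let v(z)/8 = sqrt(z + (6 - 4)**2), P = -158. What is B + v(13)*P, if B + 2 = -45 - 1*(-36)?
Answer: -11 - 1264*sqrt(17) ≈ -5222.6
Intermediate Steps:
B = -11 (B = -2 + (-45 - 1*(-36)) = -2 + (-45 + 36) = -2 - 9 = -11)
v(z) = 8*sqrt(4 + z) (v(z) = 8*sqrt(z + (6 - 4)**2) = 8*sqrt(z + 2**2) = 8*sqrt(z + 4) = 8*sqrt(4 + z))
B + v(13)*P = -11 + (8*sqrt(4 + 13))*(-158) = -11 + (8*sqrt(17))*(-158) = -11 - 1264*sqrt(17)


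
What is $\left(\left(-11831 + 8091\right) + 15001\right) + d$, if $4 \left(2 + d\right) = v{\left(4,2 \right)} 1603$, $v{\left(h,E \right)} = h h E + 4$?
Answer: $25686$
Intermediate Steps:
$v{\left(h,E \right)} = 4 + E h^{2}$ ($v{\left(h,E \right)} = h^{2} E + 4 = E h^{2} + 4 = 4 + E h^{2}$)
$d = 14425$ ($d = -2 + \frac{\left(4 + 2 \cdot 4^{2}\right) 1603}{4} = -2 + \frac{\left(4 + 2 \cdot 16\right) 1603}{4} = -2 + \frac{\left(4 + 32\right) 1603}{4} = -2 + \frac{36 \cdot 1603}{4} = -2 + \frac{1}{4} \cdot 57708 = -2 + 14427 = 14425$)
$\left(\left(-11831 + 8091\right) + 15001\right) + d = \left(\left(-11831 + 8091\right) + 15001\right) + 14425 = \left(-3740 + 15001\right) + 14425 = 11261 + 14425 = 25686$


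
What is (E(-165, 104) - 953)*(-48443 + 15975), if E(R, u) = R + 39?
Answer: 35032972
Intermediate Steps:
E(R, u) = 39 + R
(E(-165, 104) - 953)*(-48443 + 15975) = ((39 - 165) - 953)*(-48443 + 15975) = (-126 - 953)*(-32468) = -1079*(-32468) = 35032972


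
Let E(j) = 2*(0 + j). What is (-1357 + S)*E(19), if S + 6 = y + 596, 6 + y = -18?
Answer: -30058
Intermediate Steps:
y = -24 (y = -6 - 18 = -24)
E(j) = 2*j
S = 566 (S = -6 + (-24 + 596) = -6 + 572 = 566)
(-1357 + S)*E(19) = (-1357 + 566)*(2*19) = -791*38 = -30058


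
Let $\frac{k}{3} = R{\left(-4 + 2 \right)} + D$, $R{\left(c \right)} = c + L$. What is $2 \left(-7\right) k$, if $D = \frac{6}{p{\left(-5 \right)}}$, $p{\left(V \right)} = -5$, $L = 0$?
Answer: $\frac{672}{5} \approx 134.4$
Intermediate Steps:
$R{\left(c \right)} = c$ ($R{\left(c \right)} = c + 0 = c$)
$D = - \frac{6}{5}$ ($D = \frac{6}{-5} = 6 \left(- \frac{1}{5}\right) = - \frac{6}{5} \approx -1.2$)
$k = - \frac{48}{5}$ ($k = 3 \left(\left(-4 + 2\right) - \frac{6}{5}\right) = 3 \left(-2 - \frac{6}{5}\right) = 3 \left(- \frac{16}{5}\right) = - \frac{48}{5} \approx -9.6$)
$2 \left(-7\right) k = 2 \left(-7\right) \left(- \frac{48}{5}\right) = \left(-14\right) \left(- \frac{48}{5}\right) = \frac{672}{5}$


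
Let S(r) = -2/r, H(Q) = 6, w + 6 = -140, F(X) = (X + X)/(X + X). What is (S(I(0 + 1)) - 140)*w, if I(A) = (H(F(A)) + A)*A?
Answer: 143372/7 ≈ 20482.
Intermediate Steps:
F(X) = 1 (F(X) = (2*X)/((2*X)) = (2*X)*(1/(2*X)) = 1)
w = -146 (w = -6 - 140 = -146)
I(A) = A*(6 + A) (I(A) = (6 + A)*A = A*(6 + A))
(S(I(0 + 1)) - 140)*w = (-2*1/((0 + 1)*(6 + (0 + 1))) - 140)*(-146) = (-2/(6 + 1) - 140)*(-146) = (-2/(1*7) - 140)*(-146) = (-2/7 - 140)*(-146) = -982/7*(-146) = 143372/7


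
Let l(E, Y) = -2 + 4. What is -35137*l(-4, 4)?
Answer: -70274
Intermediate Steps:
l(E, Y) = 2
-35137*l(-4, 4) = -35137*2 = -70274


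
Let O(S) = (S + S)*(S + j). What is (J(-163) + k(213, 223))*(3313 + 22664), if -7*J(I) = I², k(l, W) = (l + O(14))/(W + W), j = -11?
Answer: -43966796145/446 ≈ -9.8580e+7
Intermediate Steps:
O(S) = 2*S*(-11 + S) (O(S) = (S + S)*(S - 11) = (2*S)*(-11 + S) = 2*S*(-11 + S))
k(l, W) = (84 + l)/(2*W) (k(l, W) = (l + 2*14*(-11 + 14))/(W + W) = (l + 2*14*3)/((2*W)) = (l + 84)*(1/(2*W)) = (84 + l)*(1/(2*W)) = (84 + l)/(2*W))
J(I) = -I²/7
(J(-163) + k(213, 223))*(3313 + 22664) = (-⅐*(-163)² + (½)*(84 + 213)/223)*(3313 + 22664) = (-⅐*26569 + (½)*(1/223)*297)*25977 = (-26569/7 + 297/446)*25977 = -11847695/3122*25977 = -43966796145/446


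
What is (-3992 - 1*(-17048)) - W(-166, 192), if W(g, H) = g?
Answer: 13222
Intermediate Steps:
(-3992 - 1*(-17048)) - W(-166, 192) = (-3992 - 1*(-17048)) - 1*(-166) = (-3992 + 17048) + 166 = 13056 + 166 = 13222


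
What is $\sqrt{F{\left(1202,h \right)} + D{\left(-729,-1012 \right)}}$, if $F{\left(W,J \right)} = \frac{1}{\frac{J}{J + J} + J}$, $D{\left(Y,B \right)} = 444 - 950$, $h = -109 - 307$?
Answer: $\frac{2 i \sqrt{87356382}}{831} \approx 22.495 i$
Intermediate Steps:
$h = -416$ ($h = -109 - 307 = -416$)
$D{\left(Y,B \right)} = -506$ ($D{\left(Y,B \right)} = 444 - 950 = -506$)
$F{\left(W,J \right)} = \frac{1}{\frac{1}{2} + J}$ ($F{\left(W,J \right)} = \frac{1}{\frac{J}{2 J} + J} = \frac{1}{\frac{1}{2 J} J + J} = \frac{1}{\frac{1}{2} + J}$)
$\sqrt{F{\left(1202,h \right)} + D{\left(-729,-1012 \right)}} = \sqrt{\frac{2}{1 + 2 \left(-416\right)} - 506} = \sqrt{\frac{2}{1 - 832} - 506} = \sqrt{\frac{2}{-831} - 506} = \sqrt{2 \left(- \frac{1}{831}\right) - 506} = \sqrt{- \frac{2}{831} - 506} = \sqrt{- \frac{420488}{831}} = \frac{2 i \sqrt{87356382}}{831}$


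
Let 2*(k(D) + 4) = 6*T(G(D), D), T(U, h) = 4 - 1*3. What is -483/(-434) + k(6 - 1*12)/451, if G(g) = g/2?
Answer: 31057/27962 ≈ 1.1107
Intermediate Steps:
G(g) = g/2 (G(g) = g*(½) = g/2)
T(U, h) = 1 (T(U, h) = 4 - 3 = 1)
k(D) = -1 (k(D) = -4 + (6*1)/2 = -4 + (½)*6 = -4 + 3 = -1)
-483/(-434) + k(6 - 1*12)/451 = -483/(-434) - 1/451 = -483*(-1/434) - 1*1/451 = 69/62 - 1/451 = 31057/27962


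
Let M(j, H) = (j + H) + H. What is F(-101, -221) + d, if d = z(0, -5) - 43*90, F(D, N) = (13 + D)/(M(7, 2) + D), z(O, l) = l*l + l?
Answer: -173206/45 ≈ -3849.0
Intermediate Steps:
M(j, H) = j + 2*H (M(j, H) = (H + j) + H = j + 2*H)
z(O, l) = l + l² (z(O, l) = l² + l = l + l²)
F(D, N) = (13 + D)/(11 + D) (F(D, N) = (13 + D)/((7 + 2*2) + D) = (13 + D)/((7 + 4) + D) = (13 + D)/(11 + D))
d = -3850 (d = -5*(1 - 5) - 43*90 = -5*(-4) - 3870 = 20 - 3870 = -3850)
F(-101, -221) + d = (13 - 101)/(11 - 101) - 3850 = -88/(-90) - 3850 = -1/90*(-88) - 3850 = 44/45 - 3850 = -173206/45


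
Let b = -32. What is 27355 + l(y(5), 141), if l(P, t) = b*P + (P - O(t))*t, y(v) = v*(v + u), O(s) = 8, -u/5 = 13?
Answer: -6473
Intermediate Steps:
u = -65 (u = -5*13 = -65)
y(v) = v*(-65 + v) (y(v) = v*(v - 65) = v*(-65 + v))
l(P, t) = -32*P + t*(-8 + P) (l(P, t) = -32*P + (P - 1*8)*t = -32*P + (P - 8)*t = -32*P + (-8 + P)*t = -32*P + t*(-8 + P))
27355 + l(y(5), 141) = 27355 + (-160*(-65 + 5) - 8*141 + (5*(-65 + 5))*141) = 27355 + (-160*(-60) - 1128 + (5*(-60))*141) = 27355 + (-32*(-300) - 1128 - 300*141) = 27355 + (9600 - 1128 - 42300) = 27355 - 33828 = -6473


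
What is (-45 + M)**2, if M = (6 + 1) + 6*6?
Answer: 4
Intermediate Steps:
M = 43 (M = 7 + 36 = 43)
(-45 + M)**2 = (-45 + 43)**2 = (-2)**2 = 4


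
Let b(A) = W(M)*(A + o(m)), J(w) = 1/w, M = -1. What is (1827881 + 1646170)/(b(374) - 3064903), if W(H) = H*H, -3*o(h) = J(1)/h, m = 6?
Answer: -62532918/55161523 ≈ -1.1336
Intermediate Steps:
o(h) = -1/(3*h) (o(h) = -1/(3*1*h) = -1/(3*h))
W(H) = H**2
b(A) = -1/18 + A (b(A) = (-1)**2*(A - 1/3/6) = 1*(A - 1/3*1/6) = 1*(A - 1/18) = 1*(-1/18 + A) = -1/18 + A)
(1827881 + 1646170)/(b(374) - 3064903) = (1827881 + 1646170)/((-1/18 + 374) - 3064903) = 3474051/(6731/18 - 3064903) = 3474051/(-55161523/18) = 3474051*(-18/55161523) = -62532918/55161523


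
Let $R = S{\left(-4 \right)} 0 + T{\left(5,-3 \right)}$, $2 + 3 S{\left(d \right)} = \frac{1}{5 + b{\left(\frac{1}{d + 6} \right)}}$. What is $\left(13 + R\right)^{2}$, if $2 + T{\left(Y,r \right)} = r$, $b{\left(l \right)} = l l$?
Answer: $64$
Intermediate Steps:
$b{\left(l \right)} = l^{2}$
$T{\left(Y,r \right)} = -2 + r$
$S{\left(d \right)} = - \frac{2}{3} + \frac{1}{3 \left(5 + \frac{1}{\left(6 + d\right)^{2}}\right)}$ ($S{\left(d \right)} = - \frac{2}{3} + \frac{1}{3 \left(5 + \left(\frac{1}{d + 6}\right)^{2}\right)} = - \frac{2}{3} + \frac{1}{3 \left(5 + \left(\frac{1}{6 + d}\right)^{2}\right)} = - \frac{2}{3} + \frac{1}{3 \left(5 + \frac{1}{\left(6 + d\right)^{2}}\right)}$)
$R = -5$ ($R = \frac{-2 - 9 \left(6 - 4\right)^{2}}{3 \left(1 + 5 \left(6 - 4\right)^{2}\right)} 0 - 5 = \frac{-2 - 9 \cdot 2^{2}}{3 \left(1 + 5 \cdot 2^{2}\right)} 0 - 5 = \frac{-2 - 36}{3 \left(1 + 5 \cdot 4\right)} 0 - 5 = \frac{-2 - 36}{3 \left(1 + 20\right)} 0 - 5 = \frac{1}{3} \cdot \frac{1}{21} \left(-38\right) 0 - 5 = \left(- \frac{38}{63}\right) 0 - 5 = 0 - 5 = -5$)
$\left(13 + R\right)^{2} = \left(13 - 5\right)^{2} = 8^{2} = 64$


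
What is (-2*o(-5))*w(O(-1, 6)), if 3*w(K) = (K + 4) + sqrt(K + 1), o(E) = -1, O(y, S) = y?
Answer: 2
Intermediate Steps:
w(K) = 4/3 + K/3 + sqrt(1 + K)/3 (w(K) = ((K + 4) + sqrt(K + 1))/3 = ((4 + K) + sqrt(1 + K))/3 = (4 + K + sqrt(1 + K))/3 = 4/3 + K/3 + sqrt(1 + K)/3)
(-2*o(-5))*w(O(-1, 6)) = (-2*(-1))*(4/3 + (1/3)*(-1) + sqrt(1 - 1)/3) = 2*(4/3 - 1/3 + sqrt(0)/3) = 2*(4/3 - 1/3 + (1/3)*0) = 2*(4/3 - 1/3 + 0) = 2*1 = 2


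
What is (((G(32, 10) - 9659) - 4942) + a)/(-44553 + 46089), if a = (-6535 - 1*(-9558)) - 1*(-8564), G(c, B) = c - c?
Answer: -1507/768 ≈ -1.9622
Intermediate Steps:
G(c, B) = 0
a = 11587 (a = (-6535 + 9558) + 8564 = 3023 + 8564 = 11587)
(((G(32, 10) - 9659) - 4942) + a)/(-44553 + 46089) = (((0 - 9659) - 4942) + 11587)/(-44553 + 46089) = ((-9659 - 4942) + 11587)/1536 = (-14601 + 11587)*(1/1536) = -3014*1/1536 = -1507/768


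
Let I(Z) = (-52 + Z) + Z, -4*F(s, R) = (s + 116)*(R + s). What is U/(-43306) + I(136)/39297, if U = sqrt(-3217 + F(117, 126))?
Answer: 220/39297 - I*sqrt(69487)/86612 ≈ 0.0055984 - 0.0030435*I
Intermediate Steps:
F(s, R) = -(116 + s)*(R + s)/4 (F(s, R) = -(s + 116)*(R + s)/4 = -(116 + s)*(R + s)/4)
I(Z) = -52 + 2*Z
U = I*sqrt(69487)/2 (U = sqrt(-3217 + (-29*126 - 29*117 - 1/4*117**2 - 1/4*126*117)) = sqrt(-3217 + (-3654 - 3393 - 1/4*13689 - 7371/2)) = sqrt(-3217 + (-3654 - 3393 - 13689/4 - 7371/2)) = sqrt(-3217 - 56619/4) = sqrt(-69487/4) = I*sqrt(69487)/2 ≈ 131.8*I)
U/(-43306) + I(136)/39297 = (I*sqrt(69487)/2)/(-43306) + (-52 + 2*136)/39297 = (I*sqrt(69487)/2)*(-1/43306) + (-52 + 272)*(1/39297) = -I*sqrt(69487)/86612 + 220*(1/39297) = -I*sqrt(69487)/86612 + 220/39297 = 220/39297 - I*sqrt(69487)/86612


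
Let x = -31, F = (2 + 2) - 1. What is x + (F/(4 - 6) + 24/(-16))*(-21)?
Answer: 32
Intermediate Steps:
F = 3 (F = 4 - 1 = 3)
x + (F/(4 - 6) + 24/(-16))*(-21) = -31 + (3/(4 - 6) + 24/(-16))*(-21) = -31 + (3/(-2) + 24*(-1/16))*(-21) = -31 + (3*(-½) - 3/2)*(-21) = -31 + (-3/2 - 3/2)*(-21) = -31 - 3*(-21) = -31 + 63 = 32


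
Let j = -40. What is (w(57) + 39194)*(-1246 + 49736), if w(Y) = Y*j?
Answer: 1789959860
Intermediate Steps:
w(Y) = -40*Y (w(Y) = Y*(-40) = -40*Y)
(w(57) + 39194)*(-1246 + 49736) = (-40*57 + 39194)*(-1246 + 49736) = (-2280 + 39194)*48490 = 36914*48490 = 1789959860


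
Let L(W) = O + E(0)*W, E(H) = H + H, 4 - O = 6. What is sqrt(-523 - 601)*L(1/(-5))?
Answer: -4*I*sqrt(281) ≈ -67.052*I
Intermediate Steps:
O = -2 (O = 4 - 1*6 = 4 - 6 = -2)
E(H) = 2*H
L(W) = -2 (L(W) = -2 + (2*0)*W = -2 + 0*W = -2 + 0 = -2)
sqrt(-523 - 601)*L(1/(-5)) = sqrt(-523 - 601)*(-2) = sqrt(-1124)*(-2) = (2*I*sqrt(281))*(-2) = -4*I*sqrt(281)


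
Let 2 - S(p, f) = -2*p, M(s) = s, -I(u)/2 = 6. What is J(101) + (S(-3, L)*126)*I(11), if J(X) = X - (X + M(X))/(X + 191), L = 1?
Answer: 897653/146 ≈ 6148.3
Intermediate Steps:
I(u) = -12 (I(u) = -2*6 = -12)
S(p, f) = 2 + 2*p (S(p, f) = 2 - (-2)*p = 2 + 2*p)
J(X) = X - 2*X/(191 + X) (J(X) = X - (X + X)/(X + 191) = X - 2*X/(191 + X))
J(101) + (S(-3, L)*126)*I(11) = 101*(189 + 101)/(191 + 101) + ((2 + 2*(-3))*126)*(-12) = 101*290/292 + ((2 - 6)*126)*(-12) = 101*(1/292)*290 - 4*126*(-12) = 14645/146 - 504*(-12) = 14645/146 + 6048 = 897653/146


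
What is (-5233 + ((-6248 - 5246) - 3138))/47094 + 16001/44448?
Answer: -7189357/116290784 ≈ -0.061822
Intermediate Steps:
(-5233 + ((-6248 - 5246) - 3138))/47094 + 16001/44448 = (-5233 + (-11494 - 3138))*(1/47094) + 16001*(1/44448) = (-5233 - 14632)*(1/47094) + 16001/44448 = -19865*1/47094 + 16001/44448 = -19865/47094 + 16001/44448 = -7189357/116290784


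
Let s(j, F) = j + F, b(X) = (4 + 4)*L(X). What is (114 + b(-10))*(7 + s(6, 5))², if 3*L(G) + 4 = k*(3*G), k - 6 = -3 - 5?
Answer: 85320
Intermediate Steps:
k = -2 (k = 6 + (-3 - 5) = 6 - 8 = -2)
L(G) = -4/3 - 2*G (L(G) = -4/3 + (-6*G)/3 = -4/3 - 2*G)
b(X) = -32/3 - 16*X (b(X) = (4 + 4)*(-4/3 - 2*X) = 8*(-4/3 - 2*X) = -32/3 - 16*X)
s(j, F) = F + j
(114 + b(-10))*(7 + s(6, 5))² = (114 + (-32/3 - 16*(-10)))*(7 + (5 + 6))² = (114 + (-32/3 + 160))*(7 + 11)² = (114 + 448/3)*18² = (790/3)*324 = 85320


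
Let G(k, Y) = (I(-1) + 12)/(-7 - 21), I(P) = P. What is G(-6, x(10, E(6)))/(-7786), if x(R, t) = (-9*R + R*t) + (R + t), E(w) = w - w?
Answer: 11/218008 ≈ 5.0457e-5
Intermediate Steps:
E(w) = 0
x(R, t) = t - 8*R + R*t
G(k, Y) = -11/28 (G(k, Y) = (-1 + 12)/(-7 - 21) = 11/(-28) = 11*(-1/28) = -11/28)
G(-6, x(10, E(6)))/(-7786) = -11/28/(-7786) = -11/28*(-1/7786) = 11/218008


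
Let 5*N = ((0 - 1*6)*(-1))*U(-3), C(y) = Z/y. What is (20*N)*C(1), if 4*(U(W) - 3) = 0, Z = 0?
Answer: 0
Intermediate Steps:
U(W) = 3 (U(W) = 3 + (¼)*0 = 3 + 0 = 3)
C(y) = 0 (C(y) = 0/y = 0)
N = 18/5 (N = (((0 - 1*6)*(-1))*3)/5 = (((0 - 6)*(-1))*3)/5 = (-6*(-1)*3)/5 = (6*3)/5 = (⅕)*18 = 18/5 ≈ 3.6000)
(20*N)*C(1) = (20*(18/5))*0 = 72*0 = 0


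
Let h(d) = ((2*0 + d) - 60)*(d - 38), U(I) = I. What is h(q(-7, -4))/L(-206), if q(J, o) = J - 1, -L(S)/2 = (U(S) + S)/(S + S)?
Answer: -1564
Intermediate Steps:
L(S) = -2 (L(S) = -2*(S + S)/(S + S) = -2*2*S/(2*S) = -2*2*S*1/(2*S) = -2*1 = -2)
q(J, o) = -1 + J
h(d) = (-60 + d)*(-38 + d) (h(d) = ((0 + d) - 60)*(-38 + d) = (d - 60)*(-38 + d) = (-60 + d)*(-38 + d))
h(q(-7, -4))/L(-206) = (2280 + (-1 - 7)**2 - 98*(-1 - 7))/(-2) = (2280 + (-8)**2 - 98*(-8))*(-1/2) = (2280 + 64 + 784)*(-1/2) = 3128*(-1/2) = -1564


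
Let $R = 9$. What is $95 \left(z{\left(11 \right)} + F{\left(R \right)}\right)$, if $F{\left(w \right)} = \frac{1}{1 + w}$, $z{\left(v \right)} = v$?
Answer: $\frac{2109}{2} \approx 1054.5$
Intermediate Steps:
$95 \left(z{\left(11 \right)} + F{\left(R \right)}\right) = 95 \left(11 + \frac{1}{1 + 9}\right) = 95 \left(11 + \frac{1}{10}\right) = 95 \cdot \frac{111}{10} = \frac{2109}{2}$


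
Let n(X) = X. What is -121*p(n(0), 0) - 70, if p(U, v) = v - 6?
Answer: 656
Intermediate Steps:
p(U, v) = -6 + v
-121*p(n(0), 0) - 70 = -121*(-6 + 0) - 70 = -121*(-6) - 70 = 726 - 70 = 656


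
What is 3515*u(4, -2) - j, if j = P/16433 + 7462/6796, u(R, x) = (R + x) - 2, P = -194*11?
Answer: -54060191/55839334 ≈ -0.96814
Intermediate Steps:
P = -2134
u(R, x) = -2 + R + x
j = 54060191/55839334 (j = -2134/16433 + 7462/6796 = -2134*1/16433 + 7462*(1/6796) = -2134/16433 + 3731/3398 = 54060191/55839334 ≈ 0.96814)
3515*u(4, -2) - j = 3515*(-2 + 4 - 2) - 1*54060191/55839334 = 3515*0 - 54060191/55839334 = 0 - 54060191/55839334 = -54060191/55839334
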